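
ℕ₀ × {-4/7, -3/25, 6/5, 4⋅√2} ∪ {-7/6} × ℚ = ({-7/6} × ℚ) ∪ (ℕ₀ × {-4/7, -3/25, 6/5, 4⋅√2})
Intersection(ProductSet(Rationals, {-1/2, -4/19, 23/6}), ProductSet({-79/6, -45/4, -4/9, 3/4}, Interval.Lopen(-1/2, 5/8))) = ProductSet({-79/6, -45/4, -4/9, 3/4}, {-4/19})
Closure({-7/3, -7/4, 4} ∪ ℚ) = ℝ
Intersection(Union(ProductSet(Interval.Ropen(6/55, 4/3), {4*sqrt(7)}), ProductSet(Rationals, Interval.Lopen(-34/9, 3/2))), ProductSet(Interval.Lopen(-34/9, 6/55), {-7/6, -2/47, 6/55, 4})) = ProductSet(Intersection(Interval.Lopen(-34/9, 6/55), Rationals), {-7/6, -2/47, 6/55})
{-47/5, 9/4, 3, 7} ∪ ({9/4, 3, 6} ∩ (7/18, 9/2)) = {-47/5, 9/4, 3, 7}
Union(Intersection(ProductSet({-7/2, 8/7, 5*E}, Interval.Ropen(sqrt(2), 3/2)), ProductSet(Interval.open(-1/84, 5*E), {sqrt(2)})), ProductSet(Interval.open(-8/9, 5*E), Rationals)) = Union(ProductSet({8/7}, {sqrt(2)}), ProductSet(Interval.open(-8/9, 5*E), Rationals))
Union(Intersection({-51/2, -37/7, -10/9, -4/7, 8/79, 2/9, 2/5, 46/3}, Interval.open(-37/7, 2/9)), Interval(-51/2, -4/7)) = Union({8/79}, Interval(-51/2, -4/7))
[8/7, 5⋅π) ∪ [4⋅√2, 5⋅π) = [8/7, 5⋅π)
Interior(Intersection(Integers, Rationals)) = EmptySet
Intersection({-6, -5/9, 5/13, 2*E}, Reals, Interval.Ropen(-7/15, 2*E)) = {5/13}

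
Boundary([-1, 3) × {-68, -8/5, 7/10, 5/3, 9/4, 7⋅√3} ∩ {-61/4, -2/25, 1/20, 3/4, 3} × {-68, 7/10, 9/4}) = {-2/25, 1/20, 3/4} × {-68, 7/10, 9/4}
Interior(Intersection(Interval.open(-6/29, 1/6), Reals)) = Interval.open(-6/29, 1/6)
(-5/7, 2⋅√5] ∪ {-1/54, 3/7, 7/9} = (-5/7, 2⋅√5]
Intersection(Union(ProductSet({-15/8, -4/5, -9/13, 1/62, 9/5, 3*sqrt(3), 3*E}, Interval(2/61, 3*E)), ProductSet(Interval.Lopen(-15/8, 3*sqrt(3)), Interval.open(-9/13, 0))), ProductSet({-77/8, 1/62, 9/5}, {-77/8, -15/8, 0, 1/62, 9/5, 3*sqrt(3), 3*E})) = ProductSet({1/62, 9/5}, {9/5, 3*sqrt(3), 3*E})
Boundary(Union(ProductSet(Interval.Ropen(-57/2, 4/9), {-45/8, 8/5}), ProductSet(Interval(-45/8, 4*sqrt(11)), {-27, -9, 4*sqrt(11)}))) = Union(ProductSet(Interval(-57/2, 4/9), {-45/8, 8/5}), ProductSet(Interval(-45/8, 4*sqrt(11)), {-27, -9, 4*sqrt(11)}))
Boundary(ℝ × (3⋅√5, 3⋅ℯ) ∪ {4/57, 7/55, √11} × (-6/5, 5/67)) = (ℝ × {3⋅√5, 3⋅ℯ}) ∪ ({4/57, 7/55, √11} × [-6/5, 5/67])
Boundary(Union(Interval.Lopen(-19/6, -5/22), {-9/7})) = {-19/6, -5/22}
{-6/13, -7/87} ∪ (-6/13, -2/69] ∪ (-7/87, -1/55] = [-6/13, -1/55]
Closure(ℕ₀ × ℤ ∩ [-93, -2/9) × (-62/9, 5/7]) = ∅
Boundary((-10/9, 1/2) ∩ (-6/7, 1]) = {-6/7, 1/2}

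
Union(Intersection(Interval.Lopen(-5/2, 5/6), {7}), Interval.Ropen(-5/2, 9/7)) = Interval.Ropen(-5/2, 9/7)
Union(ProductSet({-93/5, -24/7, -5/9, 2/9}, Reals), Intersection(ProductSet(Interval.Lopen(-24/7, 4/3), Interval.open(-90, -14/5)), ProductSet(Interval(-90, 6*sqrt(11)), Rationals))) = Union(ProductSet({-93/5, -24/7, -5/9, 2/9}, Reals), ProductSet(Interval.Lopen(-24/7, 4/3), Intersection(Interval.open(-90, -14/5), Rationals)))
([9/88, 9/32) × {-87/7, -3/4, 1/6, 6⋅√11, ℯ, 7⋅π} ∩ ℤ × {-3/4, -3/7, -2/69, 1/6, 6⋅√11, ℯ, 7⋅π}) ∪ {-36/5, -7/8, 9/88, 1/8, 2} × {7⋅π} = {-36/5, -7/8, 9/88, 1/8, 2} × {7⋅π}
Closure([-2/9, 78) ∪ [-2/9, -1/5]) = [-2/9, 78]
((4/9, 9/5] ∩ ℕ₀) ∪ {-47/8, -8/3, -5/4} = {-47/8, -8/3, -5/4} ∪ {1}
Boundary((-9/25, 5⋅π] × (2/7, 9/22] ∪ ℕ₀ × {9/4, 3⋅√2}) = ({-9/25, 5⋅π} × [2/7, 9/22]) ∪ ([-9/25, 5⋅π] × {2/7, 9/22}) ∪ ((ℕ₀ ∪ (ℕ₀ \ (-9/25, 5⋅π))) × {9/4, 3⋅√2})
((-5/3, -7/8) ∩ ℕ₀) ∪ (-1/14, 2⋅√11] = (-1/14, 2⋅√11]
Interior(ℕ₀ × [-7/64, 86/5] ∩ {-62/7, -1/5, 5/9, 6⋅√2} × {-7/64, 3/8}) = ∅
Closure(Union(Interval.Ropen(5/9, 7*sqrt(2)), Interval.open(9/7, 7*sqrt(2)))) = Interval(5/9, 7*sqrt(2))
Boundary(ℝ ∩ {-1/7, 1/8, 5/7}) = {-1/7, 1/8, 5/7}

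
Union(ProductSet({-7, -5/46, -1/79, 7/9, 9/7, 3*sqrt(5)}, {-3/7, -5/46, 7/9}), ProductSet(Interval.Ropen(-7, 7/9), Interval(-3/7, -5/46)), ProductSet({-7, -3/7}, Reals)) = Union(ProductSet({-7, -3/7}, Reals), ProductSet({-7, -5/46, -1/79, 7/9, 9/7, 3*sqrt(5)}, {-3/7, -5/46, 7/9}), ProductSet(Interval.Ropen(-7, 7/9), Interval(-3/7, -5/46)))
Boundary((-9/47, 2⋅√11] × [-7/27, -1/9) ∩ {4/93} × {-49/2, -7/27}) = {4/93} × {-7/27}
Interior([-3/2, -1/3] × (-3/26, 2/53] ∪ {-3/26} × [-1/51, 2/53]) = (-3/2, -1/3) × (-3/26, 2/53)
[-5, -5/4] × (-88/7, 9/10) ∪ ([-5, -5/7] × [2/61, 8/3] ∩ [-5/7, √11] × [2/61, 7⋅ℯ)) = ({-5/7} × [2/61, 8/3]) ∪ ([-5, -5/4] × (-88/7, 9/10))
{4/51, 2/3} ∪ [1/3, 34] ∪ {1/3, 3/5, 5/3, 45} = {4/51, 45} ∪ [1/3, 34]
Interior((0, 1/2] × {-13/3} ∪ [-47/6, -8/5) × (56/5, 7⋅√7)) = (-47/6, -8/5) × (56/5, 7⋅√7)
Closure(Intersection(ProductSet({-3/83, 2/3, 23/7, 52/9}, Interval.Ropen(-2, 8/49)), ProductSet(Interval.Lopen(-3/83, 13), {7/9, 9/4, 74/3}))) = EmptySet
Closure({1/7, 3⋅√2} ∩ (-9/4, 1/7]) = {1/7}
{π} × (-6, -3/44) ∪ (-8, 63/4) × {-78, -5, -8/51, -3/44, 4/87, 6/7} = ({π} × (-6, -3/44)) ∪ ((-8, 63/4) × {-78, -5, -8/51, -3/44, 4/87, 6/7})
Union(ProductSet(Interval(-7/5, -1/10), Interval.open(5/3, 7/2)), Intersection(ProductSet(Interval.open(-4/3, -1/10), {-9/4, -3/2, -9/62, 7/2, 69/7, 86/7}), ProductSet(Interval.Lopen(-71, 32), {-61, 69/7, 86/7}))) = Union(ProductSet(Interval(-7/5, -1/10), Interval.open(5/3, 7/2)), ProductSet(Interval.open(-4/3, -1/10), {69/7, 86/7}))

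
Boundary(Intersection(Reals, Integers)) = Integers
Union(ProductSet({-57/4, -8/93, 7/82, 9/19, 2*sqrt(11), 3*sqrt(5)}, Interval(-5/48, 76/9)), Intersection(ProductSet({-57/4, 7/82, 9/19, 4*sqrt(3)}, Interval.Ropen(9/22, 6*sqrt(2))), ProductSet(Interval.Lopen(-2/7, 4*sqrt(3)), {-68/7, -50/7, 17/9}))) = Union(ProductSet({7/82, 9/19, 4*sqrt(3)}, {17/9}), ProductSet({-57/4, -8/93, 7/82, 9/19, 2*sqrt(11), 3*sqrt(5)}, Interval(-5/48, 76/9)))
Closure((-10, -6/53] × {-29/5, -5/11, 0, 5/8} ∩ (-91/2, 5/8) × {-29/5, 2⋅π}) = [-10, -6/53] × {-29/5}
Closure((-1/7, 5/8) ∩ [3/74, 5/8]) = [3/74, 5/8]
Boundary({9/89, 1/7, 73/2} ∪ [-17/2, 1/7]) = {-17/2, 1/7, 73/2}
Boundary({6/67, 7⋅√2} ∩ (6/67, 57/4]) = {7⋅√2}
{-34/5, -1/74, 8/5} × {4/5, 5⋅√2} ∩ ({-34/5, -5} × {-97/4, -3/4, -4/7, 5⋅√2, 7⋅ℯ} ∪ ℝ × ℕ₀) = {-34/5} × {5⋅√2}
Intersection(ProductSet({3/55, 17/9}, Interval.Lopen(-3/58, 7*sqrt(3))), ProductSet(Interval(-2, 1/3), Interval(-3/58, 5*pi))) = ProductSet({3/55}, Interval.Lopen(-3/58, 7*sqrt(3)))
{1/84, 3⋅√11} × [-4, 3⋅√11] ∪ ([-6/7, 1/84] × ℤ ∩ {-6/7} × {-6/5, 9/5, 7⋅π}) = {1/84, 3⋅√11} × [-4, 3⋅√11]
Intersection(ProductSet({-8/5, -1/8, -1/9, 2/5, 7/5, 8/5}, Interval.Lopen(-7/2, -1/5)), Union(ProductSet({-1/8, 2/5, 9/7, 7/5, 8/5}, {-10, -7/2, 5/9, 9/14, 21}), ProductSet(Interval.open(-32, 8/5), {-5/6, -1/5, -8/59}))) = ProductSet({-8/5, -1/8, -1/9, 2/5, 7/5}, {-5/6, -1/5})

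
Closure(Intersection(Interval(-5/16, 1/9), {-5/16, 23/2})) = {-5/16}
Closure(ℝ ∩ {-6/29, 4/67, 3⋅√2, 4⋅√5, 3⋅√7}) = {-6/29, 4/67, 3⋅√2, 4⋅√5, 3⋅√7}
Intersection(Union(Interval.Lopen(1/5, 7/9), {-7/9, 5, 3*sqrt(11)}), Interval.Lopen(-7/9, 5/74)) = EmptySet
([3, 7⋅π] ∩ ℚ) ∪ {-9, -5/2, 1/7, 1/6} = {-9, -5/2, 1/7, 1/6} ∪ (ℚ ∩ [3, 7⋅π])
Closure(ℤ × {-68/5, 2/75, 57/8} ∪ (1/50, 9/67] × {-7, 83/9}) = (ℤ × {-68/5, 2/75, 57/8}) ∪ ([1/50, 9/67] × {-7, 83/9})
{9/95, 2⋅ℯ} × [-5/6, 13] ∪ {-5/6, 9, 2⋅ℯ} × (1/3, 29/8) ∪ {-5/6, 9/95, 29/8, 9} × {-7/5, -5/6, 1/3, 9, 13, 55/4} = ({9/95, 2⋅ℯ} × [-5/6, 13]) ∪ ({-5/6, 9, 2⋅ℯ} × (1/3, 29/8)) ∪ ({-5/6, 9/95, 29/8, 9} × {-7/5, -5/6, 1/3, 9, 13, 55/4})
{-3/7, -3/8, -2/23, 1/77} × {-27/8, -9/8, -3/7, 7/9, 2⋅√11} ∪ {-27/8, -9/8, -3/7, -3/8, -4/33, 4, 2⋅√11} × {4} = ({-27/8, -9/8, -3/7, -3/8, -4/33, 4, 2⋅√11} × {4}) ∪ ({-3/7, -3/8, -2/23, 1/77} × {-27/8, -9/8, -3/7, 7/9, 2⋅√11})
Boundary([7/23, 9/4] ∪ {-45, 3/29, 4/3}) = {-45, 3/29, 7/23, 9/4}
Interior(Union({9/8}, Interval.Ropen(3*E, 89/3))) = Interval.open(3*E, 89/3)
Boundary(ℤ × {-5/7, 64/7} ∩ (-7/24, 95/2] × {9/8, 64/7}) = {0, 1, …, 47} × {64/7}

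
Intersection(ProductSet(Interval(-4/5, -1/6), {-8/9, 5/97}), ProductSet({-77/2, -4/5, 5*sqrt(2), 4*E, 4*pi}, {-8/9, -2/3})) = ProductSet({-4/5}, {-8/9})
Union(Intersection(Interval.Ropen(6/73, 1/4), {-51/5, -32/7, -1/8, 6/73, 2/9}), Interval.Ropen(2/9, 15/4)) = Union({6/73}, Interval.Ropen(2/9, 15/4))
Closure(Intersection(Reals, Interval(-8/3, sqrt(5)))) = Interval(-8/3, sqrt(5))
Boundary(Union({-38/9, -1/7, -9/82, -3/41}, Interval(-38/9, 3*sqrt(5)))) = {-38/9, 3*sqrt(5)}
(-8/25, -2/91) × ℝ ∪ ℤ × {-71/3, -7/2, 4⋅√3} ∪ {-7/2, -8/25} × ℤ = ({-7/2, -8/25} × ℤ) ∪ ((-8/25, -2/91) × ℝ) ∪ (ℤ × {-71/3, -7/2, 4⋅√3})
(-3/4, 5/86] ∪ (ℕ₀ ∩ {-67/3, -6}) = (-3/4, 5/86]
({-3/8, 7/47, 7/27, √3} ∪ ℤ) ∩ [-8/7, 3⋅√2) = {-1, 0, …, 4} ∪ {-3/8, 7/47, 7/27, √3}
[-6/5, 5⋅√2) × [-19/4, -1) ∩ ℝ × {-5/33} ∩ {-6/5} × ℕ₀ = ∅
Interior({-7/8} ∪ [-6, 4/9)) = (-6, 4/9)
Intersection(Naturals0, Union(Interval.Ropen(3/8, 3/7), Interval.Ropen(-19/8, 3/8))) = Range(0, 1, 1)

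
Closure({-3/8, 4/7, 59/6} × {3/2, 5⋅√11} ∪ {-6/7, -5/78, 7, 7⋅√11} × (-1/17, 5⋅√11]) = ({-3/8, 4/7, 59/6} × {3/2, 5⋅√11}) ∪ ({-6/7, -5/78, 7, 7⋅√11} × [-1/17, 5⋅√11])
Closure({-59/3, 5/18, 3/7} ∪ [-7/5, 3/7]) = {-59/3} ∪ [-7/5, 3/7]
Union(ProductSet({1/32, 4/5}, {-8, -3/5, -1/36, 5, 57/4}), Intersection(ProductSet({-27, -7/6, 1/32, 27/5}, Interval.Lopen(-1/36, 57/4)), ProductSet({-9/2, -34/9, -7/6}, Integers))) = Union(ProductSet({-7/6}, Range(0, 15, 1)), ProductSet({1/32, 4/5}, {-8, -3/5, -1/36, 5, 57/4}))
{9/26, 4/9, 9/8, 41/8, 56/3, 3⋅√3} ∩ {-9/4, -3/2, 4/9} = {4/9}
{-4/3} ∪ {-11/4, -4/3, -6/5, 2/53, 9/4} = {-11/4, -4/3, -6/5, 2/53, 9/4}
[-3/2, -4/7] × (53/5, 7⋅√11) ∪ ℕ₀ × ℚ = (ℕ₀ × ℚ) ∪ ([-3/2, -4/7] × (53/5, 7⋅√11))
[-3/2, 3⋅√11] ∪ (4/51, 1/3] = [-3/2, 3⋅√11]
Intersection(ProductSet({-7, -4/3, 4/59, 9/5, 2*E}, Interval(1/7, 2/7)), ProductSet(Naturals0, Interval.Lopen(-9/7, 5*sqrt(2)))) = EmptySet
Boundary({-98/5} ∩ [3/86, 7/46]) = ∅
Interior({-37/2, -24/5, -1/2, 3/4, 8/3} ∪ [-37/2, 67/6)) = (-37/2, 67/6)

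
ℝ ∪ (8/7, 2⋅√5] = (-∞, ∞)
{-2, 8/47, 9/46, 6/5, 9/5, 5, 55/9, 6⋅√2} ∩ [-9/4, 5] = {-2, 8/47, 9/46, 6/5, 9/5, 5}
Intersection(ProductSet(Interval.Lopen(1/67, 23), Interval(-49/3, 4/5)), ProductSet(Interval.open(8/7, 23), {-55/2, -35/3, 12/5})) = ProductSet(Interval.open(8/7, 23), {-35/3})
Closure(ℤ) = ℤ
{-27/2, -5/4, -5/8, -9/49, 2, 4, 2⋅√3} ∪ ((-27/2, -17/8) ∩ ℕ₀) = {-27/2, -5/4, -5/8, -9/49, 2, 4, 2⋅√3}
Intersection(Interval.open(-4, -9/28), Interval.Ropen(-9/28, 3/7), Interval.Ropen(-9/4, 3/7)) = EmptySet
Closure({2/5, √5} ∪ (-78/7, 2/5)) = [-78/7, 2/5] ∪ {√5}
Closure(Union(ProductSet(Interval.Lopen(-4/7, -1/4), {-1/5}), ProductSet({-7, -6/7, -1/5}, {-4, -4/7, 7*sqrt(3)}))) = Union(ProductSet({-7, -6/7, -1/5}, {-4, -4/7, 7*sqrt(3)}), ProductSet(Interval(-4/7, -1/4), {-1/5}))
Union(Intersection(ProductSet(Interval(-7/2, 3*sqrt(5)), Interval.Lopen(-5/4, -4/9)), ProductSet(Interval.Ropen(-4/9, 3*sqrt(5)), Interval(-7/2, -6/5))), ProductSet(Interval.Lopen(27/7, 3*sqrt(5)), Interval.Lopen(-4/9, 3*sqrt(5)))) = Union(ProductSet(Interval.Ropen(-4/9, 3*sqrt(5)), Interval.Lopen(-5/4, -6/5)), ProductSet(Interval.Lopen(27/7, 3*sqrt(5)), Interval.Lopen(-4/9, 3*sqrt(5))))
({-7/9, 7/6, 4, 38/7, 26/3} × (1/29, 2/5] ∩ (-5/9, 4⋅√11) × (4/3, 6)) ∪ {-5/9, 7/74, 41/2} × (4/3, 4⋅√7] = {-5/9, 7/74, 41/2} × (4/3, 4⋅√7]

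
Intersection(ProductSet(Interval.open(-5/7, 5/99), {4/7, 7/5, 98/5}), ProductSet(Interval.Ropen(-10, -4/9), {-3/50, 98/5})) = ProductSet(Interval.open(-5/7, -4/9), {98/5})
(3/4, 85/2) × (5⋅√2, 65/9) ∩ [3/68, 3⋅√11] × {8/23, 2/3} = ∅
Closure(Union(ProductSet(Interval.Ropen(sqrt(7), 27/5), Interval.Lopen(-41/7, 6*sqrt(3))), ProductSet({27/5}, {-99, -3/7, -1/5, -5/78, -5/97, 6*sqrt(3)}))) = Union(ProductSet({27/5}, {-99, -3/7, -1/5, -5/78, -5/97, 6*sqrt(3)}), ProductSet({27/5, sqrt(7)}, Interval(-41/7, 6*sqrt(3))), ProductSet(Interval(sqrt(7), 27/5), {-41/7, 6*sqrt(3)}), ProductSet(Interval.Ropen(sqrt(7), 27/5), Interval.Lopen(-41/7, 6*sqrt(3))))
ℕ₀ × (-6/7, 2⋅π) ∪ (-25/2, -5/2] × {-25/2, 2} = ((-25/2, -5/2] × {-25/2, 2}) ∪ (ℕ₀ × (-6/7, 2⋅π))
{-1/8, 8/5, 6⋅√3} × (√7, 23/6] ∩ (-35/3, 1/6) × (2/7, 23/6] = {-1/8} × (√7, 23/6]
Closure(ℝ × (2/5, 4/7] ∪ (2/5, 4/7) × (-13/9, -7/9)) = (ℝ × [2/5, 4/7]) ∪ ({2/5, 4/7} × [-13/9, -7/9]) ∪ ([2/5, 4/7] × {-13/9, -7/9}) ∪ ((2/5, 4/7) × (-13/9, -7/9))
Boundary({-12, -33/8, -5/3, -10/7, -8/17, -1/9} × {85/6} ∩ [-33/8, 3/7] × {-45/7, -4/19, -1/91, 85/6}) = {-33/8, -5/3, -10/7, -8/17, -1/9} × {85/6}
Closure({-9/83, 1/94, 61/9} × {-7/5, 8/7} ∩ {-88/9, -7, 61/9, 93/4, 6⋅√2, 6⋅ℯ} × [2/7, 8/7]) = {61/9} × {8/7}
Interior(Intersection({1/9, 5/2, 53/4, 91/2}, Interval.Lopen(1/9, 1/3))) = EmptySet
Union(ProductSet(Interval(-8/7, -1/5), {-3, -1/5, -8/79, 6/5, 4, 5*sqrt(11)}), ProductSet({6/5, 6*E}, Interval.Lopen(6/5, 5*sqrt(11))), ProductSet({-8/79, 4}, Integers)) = Union(ProductSet({-8/79, 4}, Integers), ProductSet({6/5, 6*E}, Interval.Lopen(6/5, 5*sqrt(11))), ProductSet(Interval(-8/7, -1/5), {-3, -1/5, -8/79, 6/5, 4, 5*sqrt(11)}))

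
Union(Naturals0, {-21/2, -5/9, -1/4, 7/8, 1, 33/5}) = Union({-21/2, -5/9, -1/4, 7/8, 33/5}, Naturals0)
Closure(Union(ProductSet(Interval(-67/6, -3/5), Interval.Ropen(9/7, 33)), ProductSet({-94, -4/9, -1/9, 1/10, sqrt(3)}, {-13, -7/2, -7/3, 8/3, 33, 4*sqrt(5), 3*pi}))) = Union(ProductSet({-94, -4/9, -1/9, 1/10, sqrt(3)}, {-13, -7/2, -7/3, 8/3, 33, 4*sqrt(5), 3*pi}), ProductSet(Interval(-67/6, -3/5), Interval(9/7, 33)))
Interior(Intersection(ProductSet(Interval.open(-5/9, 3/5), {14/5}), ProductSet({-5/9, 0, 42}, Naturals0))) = EmptySet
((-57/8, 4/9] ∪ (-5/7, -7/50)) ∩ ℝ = (-57/8, 4/9]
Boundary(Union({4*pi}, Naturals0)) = Union({4*pi}, Naturals0)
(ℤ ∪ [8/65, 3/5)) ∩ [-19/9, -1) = {-2}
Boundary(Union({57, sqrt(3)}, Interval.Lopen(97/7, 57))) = {97/7, 57, sqrt(3)}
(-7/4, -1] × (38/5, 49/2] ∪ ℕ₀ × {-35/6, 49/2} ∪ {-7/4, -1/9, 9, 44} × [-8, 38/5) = (ℕ₀ × {-35/6, 49/2}) ∪ ({-7/4, -1/9, 9, 44} × [-8, 38/5)) ∪ ((-7/4, -1] × (38/5, 49/2])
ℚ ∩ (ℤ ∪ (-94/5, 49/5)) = ℤ ∪ (ℚ ∩ (-94/5, 49/5))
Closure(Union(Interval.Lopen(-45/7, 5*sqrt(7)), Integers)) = Union(Integers, Interval(-45/7, 5*sqrt(7)))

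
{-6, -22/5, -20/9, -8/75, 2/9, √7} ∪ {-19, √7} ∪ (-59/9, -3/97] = {-19, 2/9, √7} ∪ (-59/9, -3/97]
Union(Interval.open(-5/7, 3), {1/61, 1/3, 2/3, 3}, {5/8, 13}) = Union({13}, Interval.Lopen(-5/7, 3))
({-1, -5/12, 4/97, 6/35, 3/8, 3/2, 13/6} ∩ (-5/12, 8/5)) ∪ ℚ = ℚ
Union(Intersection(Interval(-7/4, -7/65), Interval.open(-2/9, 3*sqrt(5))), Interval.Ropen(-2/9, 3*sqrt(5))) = Interval.Ropen(-2/9, 3*sqrt(5))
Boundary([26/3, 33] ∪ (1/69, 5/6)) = {1/69, 5/6, 26/3, 33}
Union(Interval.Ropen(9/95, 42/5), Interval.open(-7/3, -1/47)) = Union(Interval.open(-7/3, -1/47), Interval.Ropen(9/95, 42/5))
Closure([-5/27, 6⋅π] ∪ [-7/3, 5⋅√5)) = [-7/3, 6⋅π]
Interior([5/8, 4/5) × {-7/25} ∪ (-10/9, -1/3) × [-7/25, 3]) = (-10/9, -1/3) × (-7/25, 3)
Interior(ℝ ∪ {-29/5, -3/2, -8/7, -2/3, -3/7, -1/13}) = ℝ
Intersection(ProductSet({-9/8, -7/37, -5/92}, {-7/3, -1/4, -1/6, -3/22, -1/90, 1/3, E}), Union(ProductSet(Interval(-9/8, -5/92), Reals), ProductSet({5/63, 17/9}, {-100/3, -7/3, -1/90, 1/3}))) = ProductSet({-9/8, -7/37, -5/92}, {-7/3, -1/4, -1/6, -3/22, -1/90, 1/3, E})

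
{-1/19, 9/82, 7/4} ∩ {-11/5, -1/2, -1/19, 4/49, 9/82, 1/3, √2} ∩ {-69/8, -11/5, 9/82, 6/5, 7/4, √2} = {9/82}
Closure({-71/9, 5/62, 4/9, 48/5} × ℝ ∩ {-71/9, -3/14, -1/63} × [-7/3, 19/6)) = {-71/9} × [-7/3, 19/6]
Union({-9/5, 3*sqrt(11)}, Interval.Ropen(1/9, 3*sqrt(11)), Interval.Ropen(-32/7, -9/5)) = Union(Interval(-32/7, -9/5), Interval(1/9, 3*sqrt(11)))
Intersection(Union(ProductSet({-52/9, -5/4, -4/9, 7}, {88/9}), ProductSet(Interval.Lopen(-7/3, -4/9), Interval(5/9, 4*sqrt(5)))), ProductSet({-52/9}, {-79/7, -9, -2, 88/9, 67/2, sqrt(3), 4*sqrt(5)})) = ProductSet({-52/9}, {88/9})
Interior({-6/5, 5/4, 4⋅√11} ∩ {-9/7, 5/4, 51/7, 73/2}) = ∅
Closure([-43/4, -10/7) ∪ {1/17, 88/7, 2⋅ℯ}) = [-43/4, -10/7] ∪ {1/17, 88/7, 2⋅ℯ}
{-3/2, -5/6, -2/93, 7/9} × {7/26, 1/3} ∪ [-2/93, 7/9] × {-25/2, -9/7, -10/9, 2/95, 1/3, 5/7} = ({-3/2, -5/6, -2/93, 7/9} × {7/26, 1/3}) ∪ ([-2/93, 7/9] × {-25/2, -9/7, -10/9, 2/95, 1/3, 5/7})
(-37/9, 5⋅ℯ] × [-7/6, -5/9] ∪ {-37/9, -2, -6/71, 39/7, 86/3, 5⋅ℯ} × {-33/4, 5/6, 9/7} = ((-37/9, 5⋅ℯ] × [-7/6, -5/9]) ∪ ({-37/9, -2, -6/71, 39/7, 86/3, 5⋅ℯ} × {-33/4, 5/6, 9/7})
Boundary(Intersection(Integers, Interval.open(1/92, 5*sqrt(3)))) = Range(1, 9, 1)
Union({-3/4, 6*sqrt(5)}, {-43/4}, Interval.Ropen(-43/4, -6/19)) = Union({6*sqrt(5)}, Interval.Ropen(-43/4, -6/19))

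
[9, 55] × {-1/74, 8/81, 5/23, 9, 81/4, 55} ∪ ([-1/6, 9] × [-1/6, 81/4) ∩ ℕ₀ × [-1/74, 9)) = ({0, 1, …, 9} × [-1/74, 9)) ∪ ([9, 55] × {-1/74, 8/81, 5/23, 9, 81/4, 55})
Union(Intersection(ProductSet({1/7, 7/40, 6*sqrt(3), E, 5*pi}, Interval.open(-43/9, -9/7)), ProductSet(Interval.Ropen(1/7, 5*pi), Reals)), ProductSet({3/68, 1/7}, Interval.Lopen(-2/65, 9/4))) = Union(ProductSet({3/68, 1/7}, Interval.Lopen(-2/65, 9/4)), ProductSet({1/7, 7/40, 6*sqrt(3), E}, Interval.open(-43/9, -9/7)))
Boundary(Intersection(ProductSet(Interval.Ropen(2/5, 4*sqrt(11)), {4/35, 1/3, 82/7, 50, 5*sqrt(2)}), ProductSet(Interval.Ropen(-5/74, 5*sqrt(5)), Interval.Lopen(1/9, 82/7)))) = ProductSet(Interval(2/5, 5*sqrt(5)), {4/35, 1/3, 82/7, 5*sqrt(2)})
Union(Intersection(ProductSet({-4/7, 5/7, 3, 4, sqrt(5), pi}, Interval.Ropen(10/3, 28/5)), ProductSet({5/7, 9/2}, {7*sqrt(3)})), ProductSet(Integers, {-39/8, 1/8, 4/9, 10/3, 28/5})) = ProductSet(Integers, {-39/8, 1/8, 4/9, 10/3, 28/5})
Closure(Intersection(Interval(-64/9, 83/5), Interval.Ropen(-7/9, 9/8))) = Interval(-7/9, 9/8)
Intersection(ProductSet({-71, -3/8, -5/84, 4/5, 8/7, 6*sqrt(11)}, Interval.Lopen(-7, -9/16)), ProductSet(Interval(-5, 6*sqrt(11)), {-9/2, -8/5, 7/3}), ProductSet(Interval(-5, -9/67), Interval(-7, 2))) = ProductSet({-3/8}, {-9/2, -8/5})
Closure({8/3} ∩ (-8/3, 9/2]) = {8/3}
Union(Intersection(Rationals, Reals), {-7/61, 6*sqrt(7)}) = Union({6*sqrt(7)}, Rationals)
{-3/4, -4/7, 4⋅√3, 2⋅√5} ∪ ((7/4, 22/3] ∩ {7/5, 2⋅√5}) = {-3/4, -4/7, 4⋅√3, 2⋅√5}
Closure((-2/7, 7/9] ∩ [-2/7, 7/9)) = [-2/7, 7/9]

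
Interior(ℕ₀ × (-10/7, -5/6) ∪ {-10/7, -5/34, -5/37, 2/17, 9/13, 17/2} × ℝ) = ∅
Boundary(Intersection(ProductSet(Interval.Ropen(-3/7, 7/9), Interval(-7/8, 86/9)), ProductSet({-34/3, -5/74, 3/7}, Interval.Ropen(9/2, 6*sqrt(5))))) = ProductSet({-5/74, 3/7}, Interval(9/2, 86/9))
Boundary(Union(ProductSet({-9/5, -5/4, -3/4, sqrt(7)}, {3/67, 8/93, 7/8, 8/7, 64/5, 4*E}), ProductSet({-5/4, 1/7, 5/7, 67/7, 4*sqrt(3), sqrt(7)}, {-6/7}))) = Union(ProductSet({-9/5, -5/4, -3/4, sqrt(7)}, {3/67, 8/93, 7/8, 8/7, 64/5, 4*E}), ProductSet({-5/4, 1/7, 5/7, 67/7, 4*sqrt(3), sqrt(7)}, {-6/7}))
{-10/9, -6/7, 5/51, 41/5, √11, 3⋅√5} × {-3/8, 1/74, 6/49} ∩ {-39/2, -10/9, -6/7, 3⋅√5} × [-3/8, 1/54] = {-10/9, -6/7, 3⋅√5} × {-3/8, 1/74}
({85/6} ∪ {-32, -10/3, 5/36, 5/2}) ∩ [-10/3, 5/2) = {-10/3, 5/36}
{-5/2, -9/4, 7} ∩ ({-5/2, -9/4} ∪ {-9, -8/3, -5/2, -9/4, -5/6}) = {-5/2, -9/4}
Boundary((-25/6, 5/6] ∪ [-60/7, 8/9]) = {-60/7, 8/9}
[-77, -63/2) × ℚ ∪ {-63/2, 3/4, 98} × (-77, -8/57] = ([-77, -63/2) × ℚ) ∪ ({-63/2, 3/4, 98} × (-77, -8/57])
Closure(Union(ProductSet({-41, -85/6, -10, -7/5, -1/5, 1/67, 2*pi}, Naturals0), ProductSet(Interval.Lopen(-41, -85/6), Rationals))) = Union(ProductSet({-41, -85/6, -10, -7/5, -1/5, 1/67, 2*pi}, Naturals0), ProductSet(Interval(-41, -85/6), Reals))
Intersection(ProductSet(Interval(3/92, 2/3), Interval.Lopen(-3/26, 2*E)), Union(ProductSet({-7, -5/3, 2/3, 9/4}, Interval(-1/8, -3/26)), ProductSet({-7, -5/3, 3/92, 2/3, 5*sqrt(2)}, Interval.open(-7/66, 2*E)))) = ProductSet({3/92, 2/3}, Interval.open(-7/66, 2*E))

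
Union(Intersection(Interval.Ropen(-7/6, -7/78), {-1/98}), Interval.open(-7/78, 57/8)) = Interval.open(-7/78, 57/8)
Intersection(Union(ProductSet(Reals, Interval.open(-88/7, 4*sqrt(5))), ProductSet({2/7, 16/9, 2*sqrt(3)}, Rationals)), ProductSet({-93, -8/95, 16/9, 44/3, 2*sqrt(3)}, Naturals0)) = Union(ProductSet({16/9, 2*sqrt(3)}, Naturals0), ProductSet({-93, -8/95, 16/9, 44/3, 2*sqrt(3)}, Range(0, 9, 1)))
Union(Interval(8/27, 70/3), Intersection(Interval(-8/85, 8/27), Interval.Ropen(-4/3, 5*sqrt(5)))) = Interval(-8/85, 70/3)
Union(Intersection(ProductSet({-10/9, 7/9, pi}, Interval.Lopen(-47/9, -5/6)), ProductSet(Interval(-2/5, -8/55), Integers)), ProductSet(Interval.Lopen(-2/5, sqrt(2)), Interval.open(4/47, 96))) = ProductSet(Interval.Lopen(-2/5, sqrt(2)), Interval.open(4/47, 96))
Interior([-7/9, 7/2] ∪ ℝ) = (-∞, ∞)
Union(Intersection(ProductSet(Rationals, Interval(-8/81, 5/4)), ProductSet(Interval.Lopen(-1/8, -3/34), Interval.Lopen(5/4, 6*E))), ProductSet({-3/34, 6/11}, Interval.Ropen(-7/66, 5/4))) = ProductSet({-3/34, 6/11}, Interval.Ropen(-7/66, 5/4))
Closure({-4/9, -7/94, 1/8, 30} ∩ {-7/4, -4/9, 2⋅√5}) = {-4/9}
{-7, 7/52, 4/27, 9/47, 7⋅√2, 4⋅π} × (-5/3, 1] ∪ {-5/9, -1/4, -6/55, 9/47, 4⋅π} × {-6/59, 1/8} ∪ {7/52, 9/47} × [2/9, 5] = ({7/52, 9/47} × [2/9, 5]) ∪ ({-5/9, -1/4, -6/55, 9/47, 4⋅π} × {-6/59, 1/8}) ∪ ({-7, 7/52, 4/27, 9/47, 7⋅√2, 4⋅π} × (-5/3, 1])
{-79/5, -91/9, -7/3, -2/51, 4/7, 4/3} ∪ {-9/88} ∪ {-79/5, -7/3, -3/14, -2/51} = {-79/5, -91/9, -7/3, -3/14, -9/88, -2/51, 4/7, 4/3}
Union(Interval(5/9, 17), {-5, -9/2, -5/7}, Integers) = Union({-9/2, -5/7}, Integers, Interval(5/9, 17))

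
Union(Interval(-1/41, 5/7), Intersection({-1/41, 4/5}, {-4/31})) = Interval(-1/41, 5/7)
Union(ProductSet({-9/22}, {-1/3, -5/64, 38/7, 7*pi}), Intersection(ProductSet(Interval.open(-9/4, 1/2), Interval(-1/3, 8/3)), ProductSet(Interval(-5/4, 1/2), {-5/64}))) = Union(ProductSet({-9/22}, {-1/3, -5/64, 38/7, 7*pi}), ProductSet(Interval.Ropen(-5/4, 1/2), {-5/64}))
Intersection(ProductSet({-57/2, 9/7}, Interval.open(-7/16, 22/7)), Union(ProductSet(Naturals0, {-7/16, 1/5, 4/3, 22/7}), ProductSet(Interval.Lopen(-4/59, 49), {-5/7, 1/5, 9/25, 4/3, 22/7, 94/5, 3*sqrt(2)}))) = ProductSet({9/7}, {1/5, 9/25, 4/3})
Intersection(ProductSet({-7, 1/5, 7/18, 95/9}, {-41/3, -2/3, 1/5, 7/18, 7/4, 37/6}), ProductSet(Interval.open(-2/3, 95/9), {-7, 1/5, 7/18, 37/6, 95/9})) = ProductSet({1/5, 7/18}, {1/5, 7/18, 37/6})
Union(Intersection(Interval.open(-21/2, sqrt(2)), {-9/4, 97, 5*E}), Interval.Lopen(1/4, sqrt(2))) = Union({-9/4}, Interval.Lopen(1/4, sqrt(2)))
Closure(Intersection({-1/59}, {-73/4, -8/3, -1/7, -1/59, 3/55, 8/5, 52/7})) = {-1/59}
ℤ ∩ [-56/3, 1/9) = {-18, -17, …, 0}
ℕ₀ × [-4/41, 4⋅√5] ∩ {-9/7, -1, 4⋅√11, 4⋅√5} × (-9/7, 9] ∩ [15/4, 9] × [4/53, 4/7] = ∅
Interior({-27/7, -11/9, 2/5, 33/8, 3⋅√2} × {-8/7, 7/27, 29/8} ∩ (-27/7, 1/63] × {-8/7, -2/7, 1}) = ∅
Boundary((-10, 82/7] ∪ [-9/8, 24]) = {-10, 24}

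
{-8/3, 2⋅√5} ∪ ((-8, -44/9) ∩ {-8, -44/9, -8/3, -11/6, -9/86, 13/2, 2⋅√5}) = {-8/3, 2⋅√5}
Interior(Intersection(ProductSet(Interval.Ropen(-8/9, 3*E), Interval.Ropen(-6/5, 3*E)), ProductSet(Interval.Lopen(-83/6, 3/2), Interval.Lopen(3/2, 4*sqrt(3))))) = ProductSet(Interval.open(-8/9, 3/2), Interval.open(3/2, 4*sqrt(3)))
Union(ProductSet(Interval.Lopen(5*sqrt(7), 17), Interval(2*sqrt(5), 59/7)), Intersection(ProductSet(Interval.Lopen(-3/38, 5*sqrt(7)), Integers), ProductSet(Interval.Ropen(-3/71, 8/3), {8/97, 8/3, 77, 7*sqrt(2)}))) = Union(ProductSet(Interval.Ropen(-3/71, 8/3), {77}), ProductSet(Interval.Lopen(5*sqrt(7), 17), Interval(2*sqrt(5), 59/7)))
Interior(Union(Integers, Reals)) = Reals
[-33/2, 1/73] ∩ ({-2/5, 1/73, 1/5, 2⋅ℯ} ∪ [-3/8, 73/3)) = {-2/5} ∪ [-3/8, 1/73]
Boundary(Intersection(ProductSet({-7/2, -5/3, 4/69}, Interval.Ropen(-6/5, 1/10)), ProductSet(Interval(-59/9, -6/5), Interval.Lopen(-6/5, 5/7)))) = ProductSet({-7/2, -5/3}, Interval(-6/5, 1/10))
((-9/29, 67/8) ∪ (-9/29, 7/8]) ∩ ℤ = {0, 1, …, 8}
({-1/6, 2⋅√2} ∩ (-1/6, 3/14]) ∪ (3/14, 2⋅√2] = (3/14, 2⋅√2]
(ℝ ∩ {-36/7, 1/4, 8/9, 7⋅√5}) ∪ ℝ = ℝ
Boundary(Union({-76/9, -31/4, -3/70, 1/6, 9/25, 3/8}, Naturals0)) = Union({-76/9, -31/4, -3/70, 1/6, 9/25, 3/8}, Naturals0)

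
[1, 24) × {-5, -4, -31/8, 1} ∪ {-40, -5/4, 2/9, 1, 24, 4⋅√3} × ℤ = ([1, 24) × {-5, -4, -31/8, 1}) ∪ ({-40, -5/4, 2/9, 1, 24, 4⋅√3} × ℤ)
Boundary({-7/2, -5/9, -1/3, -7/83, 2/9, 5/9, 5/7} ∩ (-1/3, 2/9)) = {-7/83}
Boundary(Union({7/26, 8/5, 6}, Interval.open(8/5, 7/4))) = {7/26, 8/5, 7/4, 6}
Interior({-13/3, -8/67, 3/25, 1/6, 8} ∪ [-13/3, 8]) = (-13/3, 8)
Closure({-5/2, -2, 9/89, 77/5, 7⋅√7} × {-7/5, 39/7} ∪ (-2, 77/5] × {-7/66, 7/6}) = ([-2, 77/5] × {-7/66, 7/6}) ∪ ({-5/2, -2, 9/89, 77/5, 7⋅√7} × {-7/5, 39/7})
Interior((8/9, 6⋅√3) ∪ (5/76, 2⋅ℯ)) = (5/76, 6⋅√3)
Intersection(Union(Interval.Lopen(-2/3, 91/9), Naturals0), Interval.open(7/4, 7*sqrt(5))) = Union(Interval.Lopen(7/4, 91/9), Range(2, 16, 1))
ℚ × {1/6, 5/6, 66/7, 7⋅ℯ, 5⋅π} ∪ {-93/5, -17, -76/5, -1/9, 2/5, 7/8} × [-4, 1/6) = (ℚ × {1/6, 5/6, 66/7, 7⋅ℯ, 5⋅π}) ∪ ({-93/5, -17, -76/5, -1/9, 2/5, 7/8} × [-4, 1/6))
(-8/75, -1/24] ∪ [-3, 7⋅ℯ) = [-3, 7⋅ℯ)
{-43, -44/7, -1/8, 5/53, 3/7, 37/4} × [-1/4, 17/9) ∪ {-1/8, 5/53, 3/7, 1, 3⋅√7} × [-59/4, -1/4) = ({-43, -44/7, -1/8, 5/53, 3/7, 37/4} × [-1/4, 17/9)) ∪ ({-1/8, 5/53, 3/7, 1, 3⋅√7} × [-59/4, -1/4))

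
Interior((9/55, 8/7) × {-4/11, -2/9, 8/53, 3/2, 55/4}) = ∅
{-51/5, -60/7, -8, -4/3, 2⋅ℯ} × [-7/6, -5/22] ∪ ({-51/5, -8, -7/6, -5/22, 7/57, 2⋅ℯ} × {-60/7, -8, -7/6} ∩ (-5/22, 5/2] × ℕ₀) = {-51/5, -60/7, -8, -4/3, 2⋅ℯ} × [-7/6, -5/22]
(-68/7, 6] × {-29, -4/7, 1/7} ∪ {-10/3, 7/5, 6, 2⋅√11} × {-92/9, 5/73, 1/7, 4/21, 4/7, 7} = ((-68/7, 6] × {-29, -4/7, 1/7}) ∪ ({-10/3, 7/5, 6, 2⋅√11} × {-92/9, 5/73, 1/7, 4/21, 4/7, 7})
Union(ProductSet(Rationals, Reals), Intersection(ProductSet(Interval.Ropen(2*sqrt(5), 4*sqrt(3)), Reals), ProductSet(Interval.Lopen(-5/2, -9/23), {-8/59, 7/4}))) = ProductSet(Rationals, Reals)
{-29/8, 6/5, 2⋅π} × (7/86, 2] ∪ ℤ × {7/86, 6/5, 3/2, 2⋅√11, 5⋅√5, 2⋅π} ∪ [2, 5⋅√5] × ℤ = ([2, 5⋅√5] × ℤ) ∪ ({-29/8, 6/5, 2⋅π} × (7/86, 2]) ∪ (ℤ × {7/86, 6/5, 3/2, 2⋅√11, 5⋅√5, 2⋅π})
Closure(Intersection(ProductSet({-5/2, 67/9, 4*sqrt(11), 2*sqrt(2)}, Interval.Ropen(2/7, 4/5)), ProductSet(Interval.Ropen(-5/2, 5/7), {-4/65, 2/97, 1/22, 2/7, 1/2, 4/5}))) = ProductSet({-5/2}, {2/7, 1/2})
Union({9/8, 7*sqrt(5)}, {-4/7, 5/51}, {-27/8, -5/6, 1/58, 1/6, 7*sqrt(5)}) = {-27/8, -5/6, -4/7, 1/58, 5/51, 1/6, 9/8, 7*sqrt(5)}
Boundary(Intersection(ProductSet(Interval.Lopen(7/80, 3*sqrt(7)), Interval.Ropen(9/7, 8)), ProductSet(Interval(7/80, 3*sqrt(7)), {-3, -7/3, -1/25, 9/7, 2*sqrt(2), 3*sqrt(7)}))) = ProductSet(Interval(7/80, 3*sqrt(7)), {9/7, 2*sqrt(2), 3*sqrt(7)})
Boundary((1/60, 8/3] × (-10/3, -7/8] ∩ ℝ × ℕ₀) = ∅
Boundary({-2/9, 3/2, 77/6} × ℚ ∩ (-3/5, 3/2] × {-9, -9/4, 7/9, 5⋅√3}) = {-2/9, 3/2} × {-9, -9/4, 7/9}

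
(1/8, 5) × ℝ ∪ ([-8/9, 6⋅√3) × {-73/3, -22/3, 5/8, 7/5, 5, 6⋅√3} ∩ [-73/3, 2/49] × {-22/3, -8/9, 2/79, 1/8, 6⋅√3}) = ((1/8, 5) × ℝ) ∪ ([-8/9, 2/49] × {-22/3, 6⋅√3})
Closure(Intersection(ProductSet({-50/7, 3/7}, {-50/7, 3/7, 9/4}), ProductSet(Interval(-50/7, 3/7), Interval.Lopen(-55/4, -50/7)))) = ProductSet({-50/7, 3/7}, {-50/7})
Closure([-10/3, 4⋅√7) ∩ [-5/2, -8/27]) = [-5/2, -8/27]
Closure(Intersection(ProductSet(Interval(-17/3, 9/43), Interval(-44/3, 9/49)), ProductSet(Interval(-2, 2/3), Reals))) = ProductSet(Interval(-2, 9/43), Interval(-44/3, 9/49))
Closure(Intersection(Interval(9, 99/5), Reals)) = Interval(9, 99/5)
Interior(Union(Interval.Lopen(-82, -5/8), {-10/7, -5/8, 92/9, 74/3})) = Interval.open(-82, -5/8)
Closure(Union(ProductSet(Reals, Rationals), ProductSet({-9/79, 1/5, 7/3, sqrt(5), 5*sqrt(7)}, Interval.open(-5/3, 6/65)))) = ProductSet(Reals, Reals)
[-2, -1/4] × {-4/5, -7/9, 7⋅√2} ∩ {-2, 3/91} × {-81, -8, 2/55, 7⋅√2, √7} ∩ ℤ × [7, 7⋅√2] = {-2} × {7⋅√2}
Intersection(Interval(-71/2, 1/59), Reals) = Interval(-71/2, 1/59)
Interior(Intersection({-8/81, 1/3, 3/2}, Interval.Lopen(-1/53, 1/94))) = EmptySet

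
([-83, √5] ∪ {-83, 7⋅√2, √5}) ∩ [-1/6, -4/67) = [-1/6, -4/67)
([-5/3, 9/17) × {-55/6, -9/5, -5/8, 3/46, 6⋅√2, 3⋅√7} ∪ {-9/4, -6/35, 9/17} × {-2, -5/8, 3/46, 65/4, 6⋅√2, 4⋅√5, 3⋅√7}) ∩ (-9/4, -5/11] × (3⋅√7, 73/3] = [-5/3, -5/11] × {6⋅√2}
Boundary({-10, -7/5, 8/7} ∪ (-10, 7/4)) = {-10, 7/4}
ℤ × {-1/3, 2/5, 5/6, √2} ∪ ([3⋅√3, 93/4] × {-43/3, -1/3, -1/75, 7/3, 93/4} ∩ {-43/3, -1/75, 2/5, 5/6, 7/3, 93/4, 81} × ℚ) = ({93/4} × {-43/3, -1/3, -1/75, 7/3, 93/4}) ∪ (ℤ × {-1/3, 2/5, 5/6, √2})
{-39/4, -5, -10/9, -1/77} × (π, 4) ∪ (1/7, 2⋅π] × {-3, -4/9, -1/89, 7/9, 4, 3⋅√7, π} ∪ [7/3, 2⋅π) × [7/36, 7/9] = ({-39/4, -5, -10/9, -1/77} × (π, 4)) ∪ ([7/3, 2⋅π) × [7/36, 7/9]) ∪ ((1/7, 2⋅π] × {-3, -4/9, -1/89, 7/9, 4, 3⋅√7, π})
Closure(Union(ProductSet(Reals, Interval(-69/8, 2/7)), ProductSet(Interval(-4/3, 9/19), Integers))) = Union(ProductSet(Interval(-4/3, 9/19), Integers), ProductSet(Reals, Interval(-69/8, 2/7)))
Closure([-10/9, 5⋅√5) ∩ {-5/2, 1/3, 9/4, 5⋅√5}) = {1/3, 9/4}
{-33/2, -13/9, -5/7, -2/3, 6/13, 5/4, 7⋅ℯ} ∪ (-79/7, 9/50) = {-33/2, 6/13, 5/4, 7⋅ℯ} ∪ (-79/7, 9/50)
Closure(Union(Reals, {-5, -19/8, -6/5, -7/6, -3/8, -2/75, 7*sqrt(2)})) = Reals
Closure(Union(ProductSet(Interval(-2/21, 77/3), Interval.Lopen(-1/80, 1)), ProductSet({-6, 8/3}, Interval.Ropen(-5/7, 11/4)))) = Union(ProductSet({-6, 8/3}, Interval(-5/7, 11/4)), ProductSet(Interval(-2/21, 77/3), Interval(-1/80, 1)))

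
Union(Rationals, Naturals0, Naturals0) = Rationals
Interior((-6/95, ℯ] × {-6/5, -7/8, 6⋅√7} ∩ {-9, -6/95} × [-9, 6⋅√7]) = ∅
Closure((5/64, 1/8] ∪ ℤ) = ℤ ∪ [5/64, 1/8]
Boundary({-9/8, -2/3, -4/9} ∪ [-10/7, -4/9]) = {-10/7, -4/9}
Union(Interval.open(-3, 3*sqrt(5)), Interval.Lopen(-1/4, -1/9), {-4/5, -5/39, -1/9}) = Interval.open(-3, 3*sqrt(5))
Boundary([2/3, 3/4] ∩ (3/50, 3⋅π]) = {2/3, 3/4}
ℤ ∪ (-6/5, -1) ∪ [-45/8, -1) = ℤ ∪ [-45/8, -1]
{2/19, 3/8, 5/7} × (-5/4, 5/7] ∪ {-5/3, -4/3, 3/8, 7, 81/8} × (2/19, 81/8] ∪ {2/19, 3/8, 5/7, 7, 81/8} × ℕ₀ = ({2/19, 3/8, 5/7, 7, 81/8} × ℕ₀) ∪ ({2/19, 3/8, 5/7} × (-5/4, 5/7]) ∪ ({-5/3, -4/3, 3/8, 7, 81/8} × (2/19, 81/8])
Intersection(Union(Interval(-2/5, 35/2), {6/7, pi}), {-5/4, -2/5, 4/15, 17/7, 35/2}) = {-2/5, 4/15, 17/7, 35/2}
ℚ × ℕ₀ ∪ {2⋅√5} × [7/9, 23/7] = (ℚ × ℕ₀) ∪ ({2⋅√5} × [7/9, 23/7])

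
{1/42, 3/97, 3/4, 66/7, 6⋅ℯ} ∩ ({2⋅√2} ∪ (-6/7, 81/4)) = {1/42, 3/97, 3/4, 66/7, 6⋅ℯ}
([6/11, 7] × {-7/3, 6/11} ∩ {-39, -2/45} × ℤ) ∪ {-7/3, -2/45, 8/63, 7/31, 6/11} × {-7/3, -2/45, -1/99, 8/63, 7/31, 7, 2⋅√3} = {-7/3, -2/45, 8/63, 7/31, 6/11} × {-7/3, -2/45, -1/99, 8/63, 7/31, 7, 2⋅√3}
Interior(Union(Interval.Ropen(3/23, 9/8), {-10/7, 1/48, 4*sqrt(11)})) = Interval.open(3/23, 9/8)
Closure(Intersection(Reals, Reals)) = Reals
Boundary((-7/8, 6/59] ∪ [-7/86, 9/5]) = {-7/8, 9/5}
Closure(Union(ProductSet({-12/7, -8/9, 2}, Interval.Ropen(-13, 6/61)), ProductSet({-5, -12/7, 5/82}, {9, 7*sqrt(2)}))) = Union(ProductSet({-5, -12/7, 5/82}, {9, 7*sqrt(2)}), ProductSet({-12/7, -8/9, 2}, Interval(-13, 6/61)))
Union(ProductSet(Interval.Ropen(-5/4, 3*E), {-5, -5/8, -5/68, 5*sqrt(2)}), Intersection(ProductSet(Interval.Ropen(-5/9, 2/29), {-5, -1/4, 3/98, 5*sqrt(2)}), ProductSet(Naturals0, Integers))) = ProductSet(Interval.Ropen(-5/4, 3*E), {-5, -5/8, -5/68, 5*sqrt(2)})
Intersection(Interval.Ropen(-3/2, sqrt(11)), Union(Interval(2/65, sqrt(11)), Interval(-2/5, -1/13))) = Union(Interval(-2/5, -1/13), Interval.Ropen(2/65, sqrt(11)))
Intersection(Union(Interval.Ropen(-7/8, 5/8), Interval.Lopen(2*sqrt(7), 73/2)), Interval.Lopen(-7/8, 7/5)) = Interval.open(-7/8, 5/8)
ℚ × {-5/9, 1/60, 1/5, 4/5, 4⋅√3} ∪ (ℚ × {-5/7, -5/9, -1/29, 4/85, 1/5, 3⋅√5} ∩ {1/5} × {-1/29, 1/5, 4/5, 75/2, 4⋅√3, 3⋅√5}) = ({1/5} × {-1/29, 1/5, 3⋅√5}) ∪ (ℚ × {-5/9, 1/60, 1/5, 4/5, 4⋅√3})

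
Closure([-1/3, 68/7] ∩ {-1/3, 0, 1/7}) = {-1/3, 0, 1/7}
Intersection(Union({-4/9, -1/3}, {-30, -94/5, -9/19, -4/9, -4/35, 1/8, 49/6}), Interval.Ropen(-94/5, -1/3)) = {-94/5, -9/19, -4/9}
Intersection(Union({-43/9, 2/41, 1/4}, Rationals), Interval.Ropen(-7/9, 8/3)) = Intersection(Interval.Ropen(-7/9, 8/3), Rationals)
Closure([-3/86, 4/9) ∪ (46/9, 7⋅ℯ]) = [-3/86, 4/9] ∪ [46/9, 7⋅ℯ]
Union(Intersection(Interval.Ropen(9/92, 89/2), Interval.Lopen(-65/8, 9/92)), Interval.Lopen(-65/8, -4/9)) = Union({9/92}, Interval.Lopen(-65/8, -4/9))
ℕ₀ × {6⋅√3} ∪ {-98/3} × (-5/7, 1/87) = ({-98/3} × (-5/7, 1/87)) ∪ (ℕ₀ × {6⋅√3})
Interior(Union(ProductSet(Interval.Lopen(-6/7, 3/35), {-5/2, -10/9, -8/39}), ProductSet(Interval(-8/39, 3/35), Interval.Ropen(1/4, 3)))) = ProductSet(Interval.open(-8/39, 3/35), Interval.open(1/4, 3))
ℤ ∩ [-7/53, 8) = {0, 1, …, 7}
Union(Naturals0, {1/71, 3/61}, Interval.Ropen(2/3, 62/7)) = Union({1/71, 3/61}, Interval.Ropen(2/3, 62/7), Naturals0)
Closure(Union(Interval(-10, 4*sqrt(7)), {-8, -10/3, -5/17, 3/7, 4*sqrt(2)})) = Interval(-10, 4*sqrt(7))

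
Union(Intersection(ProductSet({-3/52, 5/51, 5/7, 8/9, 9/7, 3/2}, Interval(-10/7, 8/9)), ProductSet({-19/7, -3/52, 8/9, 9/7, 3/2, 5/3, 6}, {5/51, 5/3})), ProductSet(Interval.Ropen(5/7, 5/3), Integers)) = Union(ProductSet({-3/52, 8/9, 9/7, 3/2}, {5/51}), ProductSet(Interval.Ropen(5/7, 5/3), Integers))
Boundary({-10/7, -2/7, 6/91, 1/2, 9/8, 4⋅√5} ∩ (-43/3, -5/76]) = {-10/7, -2/7}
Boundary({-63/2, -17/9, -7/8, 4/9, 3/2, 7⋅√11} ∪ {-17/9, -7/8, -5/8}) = {-63/2, -17/9, -7/8, -5/8, 4/9, 3/2, 7⋅√11}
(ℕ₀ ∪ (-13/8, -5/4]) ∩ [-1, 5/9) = {0}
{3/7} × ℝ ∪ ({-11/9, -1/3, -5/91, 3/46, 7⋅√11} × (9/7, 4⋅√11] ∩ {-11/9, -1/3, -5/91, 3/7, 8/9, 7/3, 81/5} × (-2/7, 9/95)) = {3/7} × ℝ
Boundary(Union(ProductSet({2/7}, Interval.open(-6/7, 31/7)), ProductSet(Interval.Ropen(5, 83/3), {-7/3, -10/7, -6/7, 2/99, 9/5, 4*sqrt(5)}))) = Union(ProductSet({2/7}, Interval(-6/7, 31/7)), ProductSet(Interval(5, 83/3), {-7/3, -10/7, -6/7, 2/99, 9/5, 4*sqrt(5)}))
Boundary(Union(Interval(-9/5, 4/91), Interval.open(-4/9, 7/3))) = {-9/5, 7/3}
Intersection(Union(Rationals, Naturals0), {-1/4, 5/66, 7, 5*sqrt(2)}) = {-1/4, 5/66, 7}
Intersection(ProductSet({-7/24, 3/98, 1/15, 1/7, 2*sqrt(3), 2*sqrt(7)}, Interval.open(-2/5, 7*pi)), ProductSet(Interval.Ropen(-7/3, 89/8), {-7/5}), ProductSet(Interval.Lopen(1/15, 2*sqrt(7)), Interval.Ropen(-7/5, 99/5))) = EmptySet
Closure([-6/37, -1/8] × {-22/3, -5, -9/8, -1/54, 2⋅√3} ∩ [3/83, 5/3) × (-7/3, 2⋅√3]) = ∅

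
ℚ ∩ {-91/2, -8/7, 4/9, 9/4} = {-91/2, -8/7, 4/9, 9/4}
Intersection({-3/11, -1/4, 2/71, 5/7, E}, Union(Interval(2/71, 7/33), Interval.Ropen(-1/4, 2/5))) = {-1/4, 2/71}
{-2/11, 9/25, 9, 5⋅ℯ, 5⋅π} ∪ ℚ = ℚ ∪ {5⋅ℯ, 5⋅π}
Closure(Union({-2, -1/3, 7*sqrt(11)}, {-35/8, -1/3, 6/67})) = {-35/8, -2, -1/3, 6/67, 7*sqrt(11)}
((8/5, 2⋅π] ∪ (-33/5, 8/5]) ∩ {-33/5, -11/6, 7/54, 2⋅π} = {-11/6, 7/54, 2⋅π}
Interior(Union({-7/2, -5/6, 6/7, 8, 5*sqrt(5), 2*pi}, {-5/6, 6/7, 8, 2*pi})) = EmptySet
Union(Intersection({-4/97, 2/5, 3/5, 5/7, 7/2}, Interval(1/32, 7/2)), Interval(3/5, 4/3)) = Union({2/5, 7/2}, Interval(3/5, 4/3))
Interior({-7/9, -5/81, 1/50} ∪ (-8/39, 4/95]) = (-8/39, 4/95)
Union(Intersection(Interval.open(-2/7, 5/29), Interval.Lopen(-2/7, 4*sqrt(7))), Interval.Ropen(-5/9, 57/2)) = Interval.Ropen(-5/9, 57/2)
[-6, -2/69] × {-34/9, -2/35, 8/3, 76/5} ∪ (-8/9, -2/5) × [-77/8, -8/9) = ([-6, -2/69] × {-34/9, -2/35, 8/3, 76/5}) ∪ ((-8/9, -2/5) × [-77/8, -8/9))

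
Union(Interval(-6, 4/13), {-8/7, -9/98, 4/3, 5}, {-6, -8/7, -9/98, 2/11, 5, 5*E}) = Union({4/3, 5, 5*E}, Interval(-6, 4/13))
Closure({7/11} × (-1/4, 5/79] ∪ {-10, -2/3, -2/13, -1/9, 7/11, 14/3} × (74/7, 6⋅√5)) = ({7/11} × [-1/4, 5/79]) ∪ ({-10, -2/3, -2/13, -1/9, 7/11, 14/3} × [74/7, 6⋅√5])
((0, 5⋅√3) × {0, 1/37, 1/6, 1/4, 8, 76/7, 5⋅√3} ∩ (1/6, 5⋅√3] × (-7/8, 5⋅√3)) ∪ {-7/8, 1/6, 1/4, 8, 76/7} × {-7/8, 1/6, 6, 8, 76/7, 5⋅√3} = ((1/6, 5⋅√3) × {0, 1/37, 1/6, 1/4, 8}) ∪ ({-7/8, 1/6, 1/4, 8, 76/7} × {-7/8, 1/6, 6, 8, 76/7, 5⋅√3})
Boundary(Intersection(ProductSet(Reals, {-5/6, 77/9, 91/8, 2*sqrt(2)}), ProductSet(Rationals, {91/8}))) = ProductSet(Reals, {91/8})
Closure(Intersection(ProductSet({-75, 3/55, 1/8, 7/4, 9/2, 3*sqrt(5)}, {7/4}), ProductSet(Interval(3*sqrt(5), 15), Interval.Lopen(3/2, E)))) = ProductSet({3*sqrt(5)}, {7/4})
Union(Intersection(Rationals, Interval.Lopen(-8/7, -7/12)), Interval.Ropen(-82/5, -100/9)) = Union(Intersection(Interval.Lopen(-8/7, -7/12), Rationals), Interval.Ropen(-82/5, -100/9))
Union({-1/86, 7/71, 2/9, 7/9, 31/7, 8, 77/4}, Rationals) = Rationals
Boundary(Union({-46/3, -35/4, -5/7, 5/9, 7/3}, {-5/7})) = {-46/3, -35/4, -5/7, 5/9, 7/3}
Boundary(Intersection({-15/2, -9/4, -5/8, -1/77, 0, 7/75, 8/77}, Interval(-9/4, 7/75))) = {-9/4, -5/8, -1/77, 0, 7/75}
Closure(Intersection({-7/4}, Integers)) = EmptySet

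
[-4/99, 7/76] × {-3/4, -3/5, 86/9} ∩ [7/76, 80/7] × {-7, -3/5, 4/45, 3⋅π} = {7/76} × {-3/5}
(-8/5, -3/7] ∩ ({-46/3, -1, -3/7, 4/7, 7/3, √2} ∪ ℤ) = {-1} ∪ {-3/7}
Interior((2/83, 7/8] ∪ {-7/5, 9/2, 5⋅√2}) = (2/83, 7/8)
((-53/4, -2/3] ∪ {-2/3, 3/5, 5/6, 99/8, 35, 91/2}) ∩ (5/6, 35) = {99/8}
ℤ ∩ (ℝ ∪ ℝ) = ℤ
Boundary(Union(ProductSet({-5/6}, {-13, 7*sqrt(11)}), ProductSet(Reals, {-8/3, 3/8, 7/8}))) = Union(ProductSet({-5/6}, {-13, 7*sqrt(11)}), ProductSet(Reals, {-8/3, 3/8, 7/8}))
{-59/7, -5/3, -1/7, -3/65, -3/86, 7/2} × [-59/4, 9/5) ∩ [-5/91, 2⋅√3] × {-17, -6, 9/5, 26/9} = {-3/65, -3/86} × {-6}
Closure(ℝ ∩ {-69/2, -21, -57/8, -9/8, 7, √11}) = {-69/2, -21, -57/8, -9/8, 7, √11}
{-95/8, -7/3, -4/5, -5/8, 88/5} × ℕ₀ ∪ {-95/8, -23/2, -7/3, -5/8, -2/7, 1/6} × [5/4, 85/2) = ({-95/8, -7/3, -4/5, -5/8, 88/5} × ℕ₀) ∪ ({-95/8, -23/2, -7/3, -5/8, -2/7, 1/6} × [5/4, 85/2))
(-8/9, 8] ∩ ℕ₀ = {0, 1, …, 8}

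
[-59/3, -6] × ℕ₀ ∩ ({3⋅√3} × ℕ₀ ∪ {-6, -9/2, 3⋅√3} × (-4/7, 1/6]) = {-6} × {0}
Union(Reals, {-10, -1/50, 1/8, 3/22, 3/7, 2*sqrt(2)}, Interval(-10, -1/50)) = Interval(-oo, oo)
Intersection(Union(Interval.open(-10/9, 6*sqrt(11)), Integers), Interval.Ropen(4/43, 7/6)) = Union(Interval.Ropen(4/43, 7/6), Range(1, 2, 1))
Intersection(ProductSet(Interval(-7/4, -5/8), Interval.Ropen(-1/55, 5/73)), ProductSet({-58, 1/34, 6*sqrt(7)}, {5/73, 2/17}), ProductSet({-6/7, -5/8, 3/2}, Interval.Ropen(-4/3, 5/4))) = EmptySet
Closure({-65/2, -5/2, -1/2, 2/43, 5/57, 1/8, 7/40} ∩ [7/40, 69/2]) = {7/40}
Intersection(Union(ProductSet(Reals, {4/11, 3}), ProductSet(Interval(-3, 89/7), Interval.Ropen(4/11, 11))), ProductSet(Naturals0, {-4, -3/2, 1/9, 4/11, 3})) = ProductSet(Naturals0, {4/11, 3})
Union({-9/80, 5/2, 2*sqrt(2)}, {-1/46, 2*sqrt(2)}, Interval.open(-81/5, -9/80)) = Union({-1/46, 5/2, 2*sqrt(2)}, Interval.Lopen(-81/5, -9/80))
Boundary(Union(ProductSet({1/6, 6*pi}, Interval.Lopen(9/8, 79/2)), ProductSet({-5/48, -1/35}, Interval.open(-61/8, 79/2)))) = Union(ProductSet({-5/48, -1/35}, Interval(-61/8, 79/2)), ProductSet({1/6, 6*pi}, Interval(9/8, 79/2)))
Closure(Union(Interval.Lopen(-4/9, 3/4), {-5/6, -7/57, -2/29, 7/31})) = Union({-5/6}, Interval(-4/9, 3/4))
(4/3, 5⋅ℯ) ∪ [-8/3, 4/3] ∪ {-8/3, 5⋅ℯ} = [-8/3, 5⋅ℯ]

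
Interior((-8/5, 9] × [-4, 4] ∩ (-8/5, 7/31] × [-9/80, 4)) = (-8/5, 7/31) × (-9/80, 4)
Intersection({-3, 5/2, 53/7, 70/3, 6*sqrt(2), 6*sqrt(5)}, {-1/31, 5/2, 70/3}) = {5/2, 70/3}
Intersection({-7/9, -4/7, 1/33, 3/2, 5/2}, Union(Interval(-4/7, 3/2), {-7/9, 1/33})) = {-7/9, -4/7, 1/33, 3/2}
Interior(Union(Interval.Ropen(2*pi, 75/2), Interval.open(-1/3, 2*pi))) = Interval.open(-1/3, 75/2)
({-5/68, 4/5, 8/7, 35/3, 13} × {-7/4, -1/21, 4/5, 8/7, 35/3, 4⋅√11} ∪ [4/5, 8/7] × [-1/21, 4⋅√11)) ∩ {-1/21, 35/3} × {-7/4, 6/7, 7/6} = {35/3} × {-7/4}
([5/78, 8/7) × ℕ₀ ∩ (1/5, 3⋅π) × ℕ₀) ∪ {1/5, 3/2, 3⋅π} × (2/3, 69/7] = ((1/5, 8/7) × ℕ₀) ∪ ({1/5, 3/2, 3⋅π} × (2/3, 69/7])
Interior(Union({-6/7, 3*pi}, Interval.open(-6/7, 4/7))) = Interval.open(-6/7, 4/7)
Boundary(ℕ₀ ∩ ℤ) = ℕ₀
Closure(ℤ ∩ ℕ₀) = ℕ₀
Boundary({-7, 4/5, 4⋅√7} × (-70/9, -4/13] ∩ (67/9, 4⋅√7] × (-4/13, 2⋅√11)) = ∅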